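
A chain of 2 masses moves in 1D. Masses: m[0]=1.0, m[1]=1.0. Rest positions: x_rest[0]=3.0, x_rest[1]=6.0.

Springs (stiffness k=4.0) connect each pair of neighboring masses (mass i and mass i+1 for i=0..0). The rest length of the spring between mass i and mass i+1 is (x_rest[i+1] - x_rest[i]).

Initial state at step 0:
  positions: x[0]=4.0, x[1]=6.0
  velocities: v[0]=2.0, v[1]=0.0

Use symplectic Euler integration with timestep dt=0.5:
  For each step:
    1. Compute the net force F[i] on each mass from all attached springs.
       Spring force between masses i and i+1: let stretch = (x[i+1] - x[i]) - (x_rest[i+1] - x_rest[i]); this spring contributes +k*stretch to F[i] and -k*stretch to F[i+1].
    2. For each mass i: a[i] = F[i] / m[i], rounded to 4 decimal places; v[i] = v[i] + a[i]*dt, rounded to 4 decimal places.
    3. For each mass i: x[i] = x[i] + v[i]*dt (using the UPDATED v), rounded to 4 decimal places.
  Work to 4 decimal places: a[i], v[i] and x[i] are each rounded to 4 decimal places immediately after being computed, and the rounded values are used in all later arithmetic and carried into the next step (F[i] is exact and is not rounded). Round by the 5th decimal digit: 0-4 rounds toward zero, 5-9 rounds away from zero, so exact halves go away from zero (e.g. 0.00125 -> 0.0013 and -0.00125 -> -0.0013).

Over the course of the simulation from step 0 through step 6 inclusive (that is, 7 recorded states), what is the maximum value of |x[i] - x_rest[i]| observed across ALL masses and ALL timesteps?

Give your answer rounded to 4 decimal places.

Answer: 4.0000

Derivation:
Step 0: x=[4.0000 6.0000] v=[2.0000 0.0000]
Step 1: x=[4.0000 7.0000] v=[0.0000 2.0000]
Step 2: x=[4.0000 8.0000] v=[0.0000 2.0000]
Step 3: x=[5.0000 8.0000] v=[2.0000 0.0000]
Step 4: x=[6.0000 8.0000] v=[2.0000 0.0000]
Step 5: x=[6.0000 9.0000] v=[0.0000 2.0000]
Step 6: x=[6.0000 10.0000] v=[0.0000 2.0000]
Max displacement = 4.0000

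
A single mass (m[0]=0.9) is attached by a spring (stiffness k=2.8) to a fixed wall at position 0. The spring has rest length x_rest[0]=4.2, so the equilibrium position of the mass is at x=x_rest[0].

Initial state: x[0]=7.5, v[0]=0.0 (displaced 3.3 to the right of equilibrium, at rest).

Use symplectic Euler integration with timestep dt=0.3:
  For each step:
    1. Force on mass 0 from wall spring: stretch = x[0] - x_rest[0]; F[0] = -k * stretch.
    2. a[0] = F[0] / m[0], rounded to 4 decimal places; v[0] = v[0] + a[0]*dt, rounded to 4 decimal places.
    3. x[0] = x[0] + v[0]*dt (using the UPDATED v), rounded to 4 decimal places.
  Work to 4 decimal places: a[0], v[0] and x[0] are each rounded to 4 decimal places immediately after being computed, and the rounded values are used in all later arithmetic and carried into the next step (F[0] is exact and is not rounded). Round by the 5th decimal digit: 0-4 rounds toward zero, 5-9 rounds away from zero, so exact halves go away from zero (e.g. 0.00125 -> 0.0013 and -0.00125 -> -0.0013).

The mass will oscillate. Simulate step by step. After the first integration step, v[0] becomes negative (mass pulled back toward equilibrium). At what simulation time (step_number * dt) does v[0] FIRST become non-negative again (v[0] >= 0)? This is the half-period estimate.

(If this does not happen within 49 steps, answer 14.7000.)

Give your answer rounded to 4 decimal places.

Step 0: x=[7.5000] v=[0.0000]
Step 1: x=[6.5760] v=[-3.0800]
Step 2: x=[4.9867] v=[-5.2976]
Step 3: x=[3.1771] v=[-6.0319]
Step 4: x=[1.6539] v=[-5.0772]
Step 5: x=[0.8437] v=[-2.7008]
Step 6: x=[0.9732] v=[0.4317]
First v>=0 after going negative at step 6, time=1.8000

Answer: 1.8000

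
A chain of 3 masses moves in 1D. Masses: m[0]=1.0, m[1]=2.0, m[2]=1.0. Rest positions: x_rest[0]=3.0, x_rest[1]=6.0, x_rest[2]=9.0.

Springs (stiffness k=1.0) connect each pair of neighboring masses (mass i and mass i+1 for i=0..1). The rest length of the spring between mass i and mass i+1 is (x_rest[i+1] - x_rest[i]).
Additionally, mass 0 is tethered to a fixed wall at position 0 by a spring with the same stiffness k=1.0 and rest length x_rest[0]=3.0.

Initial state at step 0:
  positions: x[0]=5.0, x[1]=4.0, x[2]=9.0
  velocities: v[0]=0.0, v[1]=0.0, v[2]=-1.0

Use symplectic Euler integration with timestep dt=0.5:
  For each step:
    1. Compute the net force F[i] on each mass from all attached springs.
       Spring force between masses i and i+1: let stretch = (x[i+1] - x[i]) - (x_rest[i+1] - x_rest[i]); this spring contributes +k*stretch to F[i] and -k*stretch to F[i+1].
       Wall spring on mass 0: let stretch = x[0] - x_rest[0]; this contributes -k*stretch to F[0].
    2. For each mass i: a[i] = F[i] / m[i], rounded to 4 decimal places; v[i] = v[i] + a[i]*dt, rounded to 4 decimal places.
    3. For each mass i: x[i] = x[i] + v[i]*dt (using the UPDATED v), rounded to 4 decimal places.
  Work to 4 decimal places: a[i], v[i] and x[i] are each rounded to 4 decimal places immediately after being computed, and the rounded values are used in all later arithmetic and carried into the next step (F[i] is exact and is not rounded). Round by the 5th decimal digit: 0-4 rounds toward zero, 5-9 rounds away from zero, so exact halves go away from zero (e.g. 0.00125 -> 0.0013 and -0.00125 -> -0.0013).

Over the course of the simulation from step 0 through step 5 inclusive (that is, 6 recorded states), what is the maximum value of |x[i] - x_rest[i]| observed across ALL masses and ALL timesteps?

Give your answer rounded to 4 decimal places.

Answer: 2.9062

Derivation:
Step 0: x=[5.0000 4.0000 9.0000] v=[0.0000 0.0000 -1.0000]
Step 1: x=[3.5000 4.7500 8.0000] v=[-3.0000 1.5000 -2.0000]
Step 2: x=[1.4375 5.7500 6.9375] v=[-4.1250 2.0000 -2.1250]
Step 3: x=[0.0938 6.3594 6.3281] v=[-2.6875 1.2188 -1.2188]
Step 4: x=[0.2930 6.1817 6.4766] v=[0.3984 -0.3555 0.2969]
Step 5: x=[1.8912 5.3047 7.3014] v=[3.1963 -1.7540 1.6495]
Max displacement = 2.9062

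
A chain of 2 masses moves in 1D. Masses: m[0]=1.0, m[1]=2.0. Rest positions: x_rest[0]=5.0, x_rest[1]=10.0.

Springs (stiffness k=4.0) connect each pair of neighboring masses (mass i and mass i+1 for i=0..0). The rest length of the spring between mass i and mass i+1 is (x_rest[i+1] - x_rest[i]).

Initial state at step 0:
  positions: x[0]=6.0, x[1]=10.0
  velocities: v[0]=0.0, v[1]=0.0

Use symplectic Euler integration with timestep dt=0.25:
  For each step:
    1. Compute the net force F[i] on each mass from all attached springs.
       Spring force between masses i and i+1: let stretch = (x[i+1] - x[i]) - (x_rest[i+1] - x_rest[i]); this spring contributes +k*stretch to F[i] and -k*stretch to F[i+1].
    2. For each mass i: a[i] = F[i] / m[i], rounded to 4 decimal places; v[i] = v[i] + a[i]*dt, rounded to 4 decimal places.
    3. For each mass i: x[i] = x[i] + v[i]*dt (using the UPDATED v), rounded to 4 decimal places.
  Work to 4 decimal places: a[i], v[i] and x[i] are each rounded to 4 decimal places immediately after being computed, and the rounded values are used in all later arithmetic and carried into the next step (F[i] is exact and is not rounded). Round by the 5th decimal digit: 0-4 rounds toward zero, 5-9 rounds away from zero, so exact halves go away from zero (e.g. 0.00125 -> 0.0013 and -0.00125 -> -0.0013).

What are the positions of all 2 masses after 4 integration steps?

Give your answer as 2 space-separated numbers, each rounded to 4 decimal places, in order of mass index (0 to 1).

Step 0: x=[6.0000 10.0000] v=[0.0000 0.0000]
Step 1: x=[5.7500 10.1250] v=[-1.0000 0.5000]
Step 2: x=[5.3438 10.3281] v=[-1.6250 0.8125]
Step 3: x=[4.9336 10.5332] v=[-1.6407 0.8204]
Step 4: x=[4.6733 10.6634] v=[-1.0411 0.5206]

Answer: 4.6733 10.6634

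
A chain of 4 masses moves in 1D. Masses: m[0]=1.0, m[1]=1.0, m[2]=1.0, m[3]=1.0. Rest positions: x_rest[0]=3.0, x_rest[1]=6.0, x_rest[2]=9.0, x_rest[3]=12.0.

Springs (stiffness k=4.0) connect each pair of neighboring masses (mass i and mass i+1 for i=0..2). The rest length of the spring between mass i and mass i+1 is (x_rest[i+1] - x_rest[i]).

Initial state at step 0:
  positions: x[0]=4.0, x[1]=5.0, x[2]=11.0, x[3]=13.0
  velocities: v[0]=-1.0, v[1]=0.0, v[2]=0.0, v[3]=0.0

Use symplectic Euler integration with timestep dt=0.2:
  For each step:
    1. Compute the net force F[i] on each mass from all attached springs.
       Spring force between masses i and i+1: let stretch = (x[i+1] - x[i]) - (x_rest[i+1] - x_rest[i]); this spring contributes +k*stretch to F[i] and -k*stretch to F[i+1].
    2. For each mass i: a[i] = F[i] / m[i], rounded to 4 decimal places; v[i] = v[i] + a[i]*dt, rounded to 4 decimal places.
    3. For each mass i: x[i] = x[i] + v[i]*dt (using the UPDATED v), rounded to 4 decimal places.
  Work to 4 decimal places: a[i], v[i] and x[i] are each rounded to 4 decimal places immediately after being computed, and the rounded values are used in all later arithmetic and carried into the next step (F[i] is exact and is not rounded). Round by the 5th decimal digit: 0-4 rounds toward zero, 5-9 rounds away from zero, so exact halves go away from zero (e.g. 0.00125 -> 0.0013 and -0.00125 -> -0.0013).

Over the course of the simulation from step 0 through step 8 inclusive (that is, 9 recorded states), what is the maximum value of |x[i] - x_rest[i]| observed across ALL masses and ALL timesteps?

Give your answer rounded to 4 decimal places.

Answer: 2.0237

Derivation:
Step 0: x=[4.0000 5.0000 11.0000 13.0000] v=[-1.0000 0.0000 0.0000 0.0000]
Step 1: x=[3.4800 5.8000 10.3600 13.1600] v=[-2.6000 4.0000 -3.2000 0.8000]
Step 2: x=[2.8512 6.9584 9.4384 13.3520] v=[-3.1440 5.7920 -4.6080 0.9600]
Step 3: x=[2.3996 7.8564 8.7462 13.3978] v=[-2.2582 4.4902 -3.4611 0.2291]
Step 4: x=[2.3410 8.0237 8.6559 13.1794] v=[-0.2928 0.8366 -0.4517 -1.0922]
Step 5: x=[2.7117 7.3829 9.1882 12.7172] v=[1.8534 -3.2038 2.6613 -2.3110]
Step 6: x=[3.3498 6.2836 9.9963 12.1704] v=[3.1904 -5.4965 4.0403 -2.7342]
Step 7: x=[3.9773 5.3089 10.5582 11.7557] v=[3.1374 -4.8734 2.8094 -2.0735]
Step 8: x=[4.3378 4.9611 10.4718 11.6294] v=[1.8027 -1.7392 -0.4320 -0.6315]
Max displacement = 2.0237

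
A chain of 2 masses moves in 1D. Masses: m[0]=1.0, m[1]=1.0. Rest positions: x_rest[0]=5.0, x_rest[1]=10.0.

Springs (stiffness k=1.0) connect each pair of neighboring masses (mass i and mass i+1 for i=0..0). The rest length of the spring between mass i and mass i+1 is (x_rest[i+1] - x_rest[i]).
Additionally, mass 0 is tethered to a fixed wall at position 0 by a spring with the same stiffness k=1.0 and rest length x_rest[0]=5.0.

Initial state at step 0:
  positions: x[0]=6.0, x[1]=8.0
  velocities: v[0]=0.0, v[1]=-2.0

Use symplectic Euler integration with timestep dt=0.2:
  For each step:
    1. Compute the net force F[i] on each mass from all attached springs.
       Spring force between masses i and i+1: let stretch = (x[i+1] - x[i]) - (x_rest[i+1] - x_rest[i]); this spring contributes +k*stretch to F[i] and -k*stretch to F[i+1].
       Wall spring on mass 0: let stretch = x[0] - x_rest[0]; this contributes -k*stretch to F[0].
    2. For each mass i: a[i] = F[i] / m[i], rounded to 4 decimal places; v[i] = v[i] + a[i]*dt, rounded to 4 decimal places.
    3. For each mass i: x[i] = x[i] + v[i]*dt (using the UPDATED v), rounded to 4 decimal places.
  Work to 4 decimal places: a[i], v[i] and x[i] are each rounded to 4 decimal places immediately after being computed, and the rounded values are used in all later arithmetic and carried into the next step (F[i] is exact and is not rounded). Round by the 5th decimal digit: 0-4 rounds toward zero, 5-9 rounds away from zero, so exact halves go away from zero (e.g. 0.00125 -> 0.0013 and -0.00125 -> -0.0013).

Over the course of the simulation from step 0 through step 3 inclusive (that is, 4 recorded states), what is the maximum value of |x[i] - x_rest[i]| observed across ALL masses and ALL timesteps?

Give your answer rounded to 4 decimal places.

Answer: 2.4721

Derivation:
Step 0: x=[6.0000 8.0000] v=[0.0000 -2.0000]
Step 1: x=[5.8400 7.7200] v=[-0.8000 -1.4000]
Step 2: x=[5.5216 7.5648] v=[-1.5920 -0.7760]
Step 3: x=[5.0641 7.5279] v=[-2.2877 -0.1846]
Max displacement = 2.4721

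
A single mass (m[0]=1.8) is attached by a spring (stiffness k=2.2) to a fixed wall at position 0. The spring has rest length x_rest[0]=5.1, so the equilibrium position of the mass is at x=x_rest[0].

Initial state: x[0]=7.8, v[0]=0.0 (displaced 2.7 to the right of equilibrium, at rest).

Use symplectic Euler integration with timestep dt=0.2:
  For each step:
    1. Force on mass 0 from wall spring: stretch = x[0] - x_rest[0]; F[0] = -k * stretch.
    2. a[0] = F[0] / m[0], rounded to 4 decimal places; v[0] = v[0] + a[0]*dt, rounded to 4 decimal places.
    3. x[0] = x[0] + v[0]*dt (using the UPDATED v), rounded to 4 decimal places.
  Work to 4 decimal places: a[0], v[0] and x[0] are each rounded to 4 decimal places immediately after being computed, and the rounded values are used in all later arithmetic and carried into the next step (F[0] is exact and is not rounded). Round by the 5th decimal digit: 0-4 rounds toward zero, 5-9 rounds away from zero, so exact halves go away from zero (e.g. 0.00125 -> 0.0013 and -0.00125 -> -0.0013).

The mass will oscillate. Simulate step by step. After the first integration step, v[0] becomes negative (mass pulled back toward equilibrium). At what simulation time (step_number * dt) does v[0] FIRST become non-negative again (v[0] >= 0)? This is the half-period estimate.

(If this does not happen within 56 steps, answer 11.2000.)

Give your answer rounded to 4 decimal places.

Step 0: x=[7.8000] v=[0.0000]
Step 1: x=[7.6680] v=[-0.6600]
Step 2: x=[7.4105] v=[-1.2877]
Step 3: x=[7.0400] v=[-1.8525]
Step 4: x=[6.5747] v=[-2.3267]
Step 5: x=[6.0373] v=[-2.6872]
Step 6: x=[5.4540] v=[-2.9163]
Step 7: x=[4.8534] v=[-3.0028]
Step 8: x=[4.2649] v=[-2.9425]
Step 9: x=[3.7172] v=[-2.7384]
Step 10: x=[3.2371] v=[-2.4004]
Step 11: x=[2.8481] v=[-1.9450]
Step 12: x=[2.5692] v=[-1.3945]
Step 13: x=[2.4140] v=[-0.7759]
Step 14: x=[2.3901] v=[-0.1193]
Step 15: x=[2.4987] v=[0.5431]
First v>=0 after going negative at step 15, time=3.0000

Answer: 3.0000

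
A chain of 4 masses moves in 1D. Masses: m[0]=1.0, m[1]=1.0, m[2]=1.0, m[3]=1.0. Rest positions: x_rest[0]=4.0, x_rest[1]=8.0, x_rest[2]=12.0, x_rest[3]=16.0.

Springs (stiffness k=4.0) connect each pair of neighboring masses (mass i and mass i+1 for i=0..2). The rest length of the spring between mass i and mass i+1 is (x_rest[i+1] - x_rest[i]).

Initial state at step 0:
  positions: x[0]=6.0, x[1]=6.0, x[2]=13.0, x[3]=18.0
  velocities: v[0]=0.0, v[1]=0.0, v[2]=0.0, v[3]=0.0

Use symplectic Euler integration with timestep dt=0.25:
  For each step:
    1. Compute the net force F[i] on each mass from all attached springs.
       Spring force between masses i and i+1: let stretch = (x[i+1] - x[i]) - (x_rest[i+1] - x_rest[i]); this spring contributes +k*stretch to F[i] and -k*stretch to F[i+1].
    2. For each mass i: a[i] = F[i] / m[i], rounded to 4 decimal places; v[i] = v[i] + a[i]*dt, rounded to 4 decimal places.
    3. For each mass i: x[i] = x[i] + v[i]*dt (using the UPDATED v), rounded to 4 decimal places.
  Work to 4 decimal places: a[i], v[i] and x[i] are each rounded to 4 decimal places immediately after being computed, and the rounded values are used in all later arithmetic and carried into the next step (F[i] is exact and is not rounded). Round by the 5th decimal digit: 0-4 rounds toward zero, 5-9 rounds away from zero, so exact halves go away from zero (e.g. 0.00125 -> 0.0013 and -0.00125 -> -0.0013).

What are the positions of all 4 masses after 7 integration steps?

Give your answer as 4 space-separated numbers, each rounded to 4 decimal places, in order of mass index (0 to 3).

Step 0: x=[6.0000 6.0000 13.0000 18.0000] v=[0.0000 0.0000 0.0000 0.0000]
Step 1: x=[5.0000 7.7500 12.5000 17.7500] v=[-4.0000 7.0000 -2.0000 -1.0000]
Step 2: x=[3.6875 10.0000 12.1250 17.1875] v=[-5.2500 9.0000 -1.5000 -2.2500]
Step 3: x=[2.9531 11.2031 12.4844 16.3594] v=[-2.9375 4.8125 1.4375 -3.3125]
Step 4: x=[3.2812 10.6641 13.4922 15.5625] v=[1.3125 -2.1562 4.0312 -3.1875]
Step 5: x=[4.4551 8.9864 14.3106 15.2481] v=[4.6954 -6.7110 3.2734 -1.2578]
Step 6: x=[5.7618 7.5069 14.0323 15.6993] v=[5.2267 -5.9181 -1.1133 1.8047]
Step 7: x=[6.5048 7.2225 12.5394 16.7337] v=[2.9718 -1.1378 -5.9717 4.1377]

Answer: 6.5048 7.2225 12.5394 16.7337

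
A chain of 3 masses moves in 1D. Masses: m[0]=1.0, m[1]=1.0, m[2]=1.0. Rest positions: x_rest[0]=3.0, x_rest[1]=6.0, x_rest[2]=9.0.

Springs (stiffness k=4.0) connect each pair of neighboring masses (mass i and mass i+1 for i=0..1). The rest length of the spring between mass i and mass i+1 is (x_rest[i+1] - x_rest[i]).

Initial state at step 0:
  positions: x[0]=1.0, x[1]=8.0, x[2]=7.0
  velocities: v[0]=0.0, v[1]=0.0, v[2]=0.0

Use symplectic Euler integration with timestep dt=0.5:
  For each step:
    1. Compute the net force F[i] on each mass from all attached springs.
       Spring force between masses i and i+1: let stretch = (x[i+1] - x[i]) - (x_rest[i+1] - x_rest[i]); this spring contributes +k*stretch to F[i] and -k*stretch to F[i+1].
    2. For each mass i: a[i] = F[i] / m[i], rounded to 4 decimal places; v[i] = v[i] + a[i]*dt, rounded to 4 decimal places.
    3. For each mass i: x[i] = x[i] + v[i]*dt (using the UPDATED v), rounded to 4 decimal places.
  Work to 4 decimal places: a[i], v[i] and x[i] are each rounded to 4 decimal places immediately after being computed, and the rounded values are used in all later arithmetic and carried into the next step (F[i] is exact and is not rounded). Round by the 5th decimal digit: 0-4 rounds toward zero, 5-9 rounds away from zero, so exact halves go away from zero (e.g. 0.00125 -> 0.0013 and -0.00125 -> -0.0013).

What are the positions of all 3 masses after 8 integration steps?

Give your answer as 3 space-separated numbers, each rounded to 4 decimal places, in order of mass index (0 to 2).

Answer: 1.0000 8.0000 7.0000

Derivation:
Step 0: x=[1.0000 8.0000 7.0000] v=[0.0000 0.0000 0.0000]
Step 1: x=[5.0000 0.0000 11.0000] v=[8.0000 -16.0000 8.0000]
Step 2: x=[1.0000 8.0000 7.0000] v=[-8.0000 16.0000 -8.0000]
Step 3: x=[1.0000 8.0000 7.0000] v=[0.0000 0.0000 0.0000]
Step 4: x=[5.0000 0.0000 11.0000] v=[8.0000 -16.0000 8.0000]
Step 5: x=[1.0000 8.0000 7.0000] v=[-8.0000 16.0000 -8.0000]
Step 6: x=[1.0000 8.0000 7.0000] v=[0.0000 0.0000 0.0000]
Step 7: x=[5.0000 0.0000 11.0000] v=[8.0000 -16.0000 8.0000]
Step 8: x=[1.0000 8.0000 7.0000] v=[-8.0000 16.0000 -8.0000]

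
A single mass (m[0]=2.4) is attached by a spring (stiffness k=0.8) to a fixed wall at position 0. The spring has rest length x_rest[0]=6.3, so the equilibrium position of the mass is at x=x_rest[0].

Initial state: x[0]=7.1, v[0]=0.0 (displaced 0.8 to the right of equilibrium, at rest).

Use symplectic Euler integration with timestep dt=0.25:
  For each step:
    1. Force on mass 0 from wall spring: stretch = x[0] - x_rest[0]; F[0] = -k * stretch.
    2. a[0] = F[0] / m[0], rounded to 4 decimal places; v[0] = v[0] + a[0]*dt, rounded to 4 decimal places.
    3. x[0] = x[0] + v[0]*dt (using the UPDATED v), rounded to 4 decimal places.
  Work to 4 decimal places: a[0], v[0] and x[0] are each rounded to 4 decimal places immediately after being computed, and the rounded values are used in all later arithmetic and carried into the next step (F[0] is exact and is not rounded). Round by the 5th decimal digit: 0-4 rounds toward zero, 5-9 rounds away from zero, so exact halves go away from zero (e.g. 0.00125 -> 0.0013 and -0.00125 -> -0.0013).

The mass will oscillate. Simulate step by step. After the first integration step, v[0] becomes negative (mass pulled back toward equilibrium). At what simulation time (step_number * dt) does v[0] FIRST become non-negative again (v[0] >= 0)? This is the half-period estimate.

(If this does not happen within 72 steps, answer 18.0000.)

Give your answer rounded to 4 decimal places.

Step 0: x=[7.1000] v=[0.0000]
Step 1: x=[7.0833] v=[-0.0667]
Step 2: x=[7.0503] v=[-0.1320]
Step 3: x=[7.0017] v=[-0.1945]
Step 4: x=[6.9385] v=[-0.2530]
Step 5: x=[6.8620] v=[-0.3062]
Step 6: x=[6.7738] v=[-0.3530]
Step 7: x=[6.6757] v=[-0.3925]
Step 8: x=[6.5698] v=[-0.4238]
Step 9: x=[6.4582] v=[-0.4463]
Step 10: x=[6.3433] v=[-0.4595]
Step 11: x=[6.2275] v=[-0.4631]
Step 12: x=[6.1132] v=[-0.4571]
Step 13: x=[6.0028] v=[-0.4415]
Step 14: x=[5.8986] v=[-0.4167]
Step 15: x=[5.8028] v=[-0.3833]
Step 16: x=[5.7173] v=[-0.3419]
Step 17: x=[5.6440] v=[-0.2934]
Step 18: x=[5.5843] v=[-0.2387]
Step 19: x=[5.5395] v=[-0.1791]
Step 20: x=[5.5106] v=[-0.1157]
Step 21: x=[5.4981] v=[-0.0499]
Step 22: x=[5.5023] v=[0.0169]
First v>=0 after going negative at step 22, time=5.5000

Answer: 5.5000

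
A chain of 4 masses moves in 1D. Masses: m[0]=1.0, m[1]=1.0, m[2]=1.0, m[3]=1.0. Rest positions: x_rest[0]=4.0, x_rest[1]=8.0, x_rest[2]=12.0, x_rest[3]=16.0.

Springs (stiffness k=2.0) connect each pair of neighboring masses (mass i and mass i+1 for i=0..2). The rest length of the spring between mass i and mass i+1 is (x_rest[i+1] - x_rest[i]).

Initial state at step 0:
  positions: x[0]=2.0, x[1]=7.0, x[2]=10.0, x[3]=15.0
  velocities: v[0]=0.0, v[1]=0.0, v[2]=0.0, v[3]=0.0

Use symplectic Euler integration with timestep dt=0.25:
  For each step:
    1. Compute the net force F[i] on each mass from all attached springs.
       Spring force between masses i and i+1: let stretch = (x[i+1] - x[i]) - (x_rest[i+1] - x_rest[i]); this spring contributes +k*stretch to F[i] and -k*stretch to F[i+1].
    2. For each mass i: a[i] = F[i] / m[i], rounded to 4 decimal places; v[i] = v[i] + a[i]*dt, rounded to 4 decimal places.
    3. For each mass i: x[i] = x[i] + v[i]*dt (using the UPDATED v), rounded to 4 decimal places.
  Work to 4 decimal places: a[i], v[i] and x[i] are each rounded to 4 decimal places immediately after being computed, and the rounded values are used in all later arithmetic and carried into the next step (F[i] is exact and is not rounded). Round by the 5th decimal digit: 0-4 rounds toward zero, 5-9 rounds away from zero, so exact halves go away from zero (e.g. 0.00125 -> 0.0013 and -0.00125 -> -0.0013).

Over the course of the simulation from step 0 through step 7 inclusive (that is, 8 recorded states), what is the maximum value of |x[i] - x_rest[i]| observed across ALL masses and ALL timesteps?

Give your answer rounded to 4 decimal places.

Step 0: x=[2.0000 7.0000 10.0000 15.0000] v=[0.0000 0.0000 0.0000 0.0000]
Step 1: x=[2.1250 6.7500 10.2500 14.8750] v=[0.5000 -1.0000 1.0000 -0.5000]
Step 2: x=[2.3281 6.3594 10.6406 14.6719] v=[0.8125 -1.5625 1.5625 -0.8125]
Step 3: x=[2.5352 6.0000 11.0000 14.4649] v=[0.8282 -1.4376 1.4376 -0.8282]
Step 4: x=[2.6754 5.8325 11.1675 14.3247] v=[0.5606 -0.6700 0.6701 -0.5607]
Step 5: x=[2.7102 5.9373 11.0628 14.2899] v=[0.1392 0.4190 -0.4188 -0.1393]
Step 6: x=[2.6484 6.2794 10.7208 14.3517] v=[-0.2473 1.3682 -1.3680 0.2472]
Step 7: x=[2.5405 6.7228 10.2775 14.4597] v=[-0.4318 1.7734 -1.7733 0.4318]
Max displacement = 2.1675

Answer: 2.1675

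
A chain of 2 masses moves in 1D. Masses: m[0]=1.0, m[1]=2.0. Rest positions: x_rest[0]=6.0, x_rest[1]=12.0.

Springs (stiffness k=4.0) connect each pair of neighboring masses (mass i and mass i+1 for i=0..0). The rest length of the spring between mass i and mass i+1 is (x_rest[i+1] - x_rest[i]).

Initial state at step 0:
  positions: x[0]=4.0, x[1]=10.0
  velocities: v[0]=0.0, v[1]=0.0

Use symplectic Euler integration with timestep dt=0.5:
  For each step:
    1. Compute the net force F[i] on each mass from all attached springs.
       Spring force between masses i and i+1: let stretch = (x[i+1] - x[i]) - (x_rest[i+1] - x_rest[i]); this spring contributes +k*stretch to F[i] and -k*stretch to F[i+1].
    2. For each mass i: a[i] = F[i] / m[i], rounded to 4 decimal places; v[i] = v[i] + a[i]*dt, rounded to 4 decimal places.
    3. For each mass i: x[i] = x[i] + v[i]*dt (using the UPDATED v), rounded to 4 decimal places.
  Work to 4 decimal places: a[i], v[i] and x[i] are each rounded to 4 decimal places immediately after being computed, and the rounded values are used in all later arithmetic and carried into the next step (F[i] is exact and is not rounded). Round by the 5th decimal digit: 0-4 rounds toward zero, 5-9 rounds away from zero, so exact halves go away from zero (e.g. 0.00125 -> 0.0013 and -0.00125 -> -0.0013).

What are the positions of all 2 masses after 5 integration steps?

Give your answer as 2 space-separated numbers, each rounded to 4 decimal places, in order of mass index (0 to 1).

Answer: 4.0000 10.0000

Derivation:
Step 0: x=[4.0000 10.0000] v=[0.0000 0.0000]
Step 1: x=[4.0000 10.0000] v=[0.0000 0.0000]
Step 2: x=[4.0000 10.0000] v=[0.0000 0.0000]
Step 3: x=[4.0000 10.0000] v=[0.0000 0.0000]
Step 4: x=[4.0000 10.0000] v=[0.0000 0.0000]
Step 5: x=[4.0000 10.0000] v=[0.0000 0.0000]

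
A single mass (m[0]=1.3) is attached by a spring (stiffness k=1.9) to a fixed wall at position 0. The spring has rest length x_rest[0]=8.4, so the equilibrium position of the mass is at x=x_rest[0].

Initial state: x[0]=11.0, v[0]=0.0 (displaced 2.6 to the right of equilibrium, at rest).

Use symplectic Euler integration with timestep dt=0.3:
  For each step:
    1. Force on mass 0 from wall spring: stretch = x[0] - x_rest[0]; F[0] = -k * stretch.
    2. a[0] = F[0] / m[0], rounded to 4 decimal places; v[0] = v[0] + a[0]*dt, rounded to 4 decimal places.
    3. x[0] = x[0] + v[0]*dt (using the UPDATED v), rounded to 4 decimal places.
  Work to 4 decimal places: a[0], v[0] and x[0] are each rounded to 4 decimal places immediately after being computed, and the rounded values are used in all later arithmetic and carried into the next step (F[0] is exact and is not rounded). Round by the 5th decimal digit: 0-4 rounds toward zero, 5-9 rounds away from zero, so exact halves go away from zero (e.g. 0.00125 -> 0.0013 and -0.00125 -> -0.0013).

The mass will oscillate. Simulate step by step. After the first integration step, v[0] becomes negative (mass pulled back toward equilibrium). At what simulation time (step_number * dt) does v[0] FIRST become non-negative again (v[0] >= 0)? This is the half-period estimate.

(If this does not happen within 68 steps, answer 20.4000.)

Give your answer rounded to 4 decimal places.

Answer: 2.7000

Derivation:
Step 0: x=[11.0000] v=[0.0000]
Step 1: x=[10.6580] v=[-1.1400]
Step 2: x=[10.0190] v=[-2.1301]
Step 3: x=[9.1670] v=[-2.8400]
Step 4: x=[8.2141] v=[-3.1763]
Step 5: x=[7.2857] v=[-3.0948]
Step 6: x=[6.5038] v=[-2.6062]
Step 7: x=[5.9714] v=[-1.7748]
Step 8: x=[5.7584] v=[-0.7100]
Step 9: x=[5.8929] v=[0.4482]
First v>=0 after going negative at step 9, time=2.7000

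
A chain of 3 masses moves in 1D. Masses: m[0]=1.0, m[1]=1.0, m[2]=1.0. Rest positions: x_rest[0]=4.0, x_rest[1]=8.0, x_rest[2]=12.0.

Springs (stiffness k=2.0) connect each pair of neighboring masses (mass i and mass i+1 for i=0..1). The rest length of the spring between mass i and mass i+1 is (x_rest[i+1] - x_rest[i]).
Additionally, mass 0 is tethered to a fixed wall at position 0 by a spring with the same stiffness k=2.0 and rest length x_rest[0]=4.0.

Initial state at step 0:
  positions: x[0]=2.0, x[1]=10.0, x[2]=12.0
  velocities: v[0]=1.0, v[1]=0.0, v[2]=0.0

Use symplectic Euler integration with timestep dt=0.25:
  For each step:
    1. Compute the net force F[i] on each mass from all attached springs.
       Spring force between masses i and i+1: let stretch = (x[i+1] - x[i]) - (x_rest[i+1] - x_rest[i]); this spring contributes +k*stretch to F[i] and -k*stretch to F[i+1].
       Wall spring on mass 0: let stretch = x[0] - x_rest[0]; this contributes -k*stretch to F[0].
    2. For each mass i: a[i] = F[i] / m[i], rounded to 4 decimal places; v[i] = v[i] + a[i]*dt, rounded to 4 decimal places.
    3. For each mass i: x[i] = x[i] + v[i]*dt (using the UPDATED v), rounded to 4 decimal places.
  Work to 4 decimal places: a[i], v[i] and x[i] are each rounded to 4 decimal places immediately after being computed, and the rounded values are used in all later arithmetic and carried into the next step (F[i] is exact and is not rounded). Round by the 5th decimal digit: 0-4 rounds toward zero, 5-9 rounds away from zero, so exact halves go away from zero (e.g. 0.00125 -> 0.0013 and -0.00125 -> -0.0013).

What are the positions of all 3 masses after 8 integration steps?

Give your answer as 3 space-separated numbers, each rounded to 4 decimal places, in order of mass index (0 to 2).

Answer: 3.2575 10.1704 11.4299

Derivation:
Step 0: x=[2.0000 10.0000 12.0000] v=[1.0000 0.0000 0.0000]
Step 1: x=[3.0000 9.2500 12.2500] v=[4.0000 -3.0000 1.0000]
Step 2: x=[4.4063 8.0938 12.6250] v=[5.6250 -4.6250 1.5000]
Step 3: x=[5.7227 7.0430 12.9336] v=[5.2656 -4.2032 1.2344]
Step 4: x=[6.4888 6.5635 13.0059] v=[3.0644 -1.9181 0.2891]
Step 5: x=[6.4531 6.8800 12.7729] v=[-0.1427 1.2658 -0.9321]
Step 6: x=[5.6642 7.8797 12.3033] v=[-3.1558 3.9988 -1.8786]
Step 7: x=[4.4442 9.1554 11.7807] v=[-4.8802 5.1029 -2.0904]
Step 8: x=[3.2575 10.1704 11.4299] v=[-4.7467 4.0600 -1.4031]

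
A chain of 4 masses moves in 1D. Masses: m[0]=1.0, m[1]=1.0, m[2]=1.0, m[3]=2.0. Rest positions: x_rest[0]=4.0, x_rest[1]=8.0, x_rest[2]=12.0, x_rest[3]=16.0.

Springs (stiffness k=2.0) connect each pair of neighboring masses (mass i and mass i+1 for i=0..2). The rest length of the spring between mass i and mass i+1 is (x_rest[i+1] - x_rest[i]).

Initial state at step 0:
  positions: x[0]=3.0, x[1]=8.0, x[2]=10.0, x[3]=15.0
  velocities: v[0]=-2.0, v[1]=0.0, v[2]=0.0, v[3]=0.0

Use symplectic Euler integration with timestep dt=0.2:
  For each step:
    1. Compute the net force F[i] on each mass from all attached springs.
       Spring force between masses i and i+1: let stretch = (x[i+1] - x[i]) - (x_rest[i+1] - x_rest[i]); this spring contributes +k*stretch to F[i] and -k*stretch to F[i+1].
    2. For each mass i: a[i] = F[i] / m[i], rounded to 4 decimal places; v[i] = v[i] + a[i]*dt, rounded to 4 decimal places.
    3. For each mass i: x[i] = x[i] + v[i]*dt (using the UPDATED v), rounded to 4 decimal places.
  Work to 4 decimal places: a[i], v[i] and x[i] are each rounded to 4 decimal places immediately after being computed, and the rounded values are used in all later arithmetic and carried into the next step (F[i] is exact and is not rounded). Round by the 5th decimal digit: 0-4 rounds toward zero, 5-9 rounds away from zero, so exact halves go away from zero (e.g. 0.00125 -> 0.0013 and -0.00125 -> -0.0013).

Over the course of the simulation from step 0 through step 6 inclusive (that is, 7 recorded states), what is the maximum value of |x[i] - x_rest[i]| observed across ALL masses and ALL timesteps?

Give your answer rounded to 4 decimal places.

Step 0: x=[3.0000 8.0000 10.0000 15.0000] v=[-2.0000 0.0000 0.0000 0.0000]
Step 1: x=[2.6800 7.7600 10.2400 14.9600] v=[-1.6000 -1.2000 1.2000 -0.2000]
Step 2: x=[2.4464 7.3120 10.6592 14.8912] v=[-1.1680 -2.2400 2.0960 -0.3440]
Step 3: x=[2.2820 6.7425 11.1492 14.8131] v=[-0.8218 -2.8474 2.4499 -0.3904]
Step 4: x=[2.1545 6.1687 11.5798 14.7485] v=[-0.6376 -2.8689 2.1528 -0.3232]
Step 5: x=[2.0281 5.7067 11.8310 14.7171] v=[-0.6319 -2.3101 1.2558 -0.1569]
Step 6: x=[1.8760 5.4403 11.8231 14.7303] v=[-0.7605 -1.3318 -0.0395 0.0659]
Max displacement = 2.5597

Answer: 2.5597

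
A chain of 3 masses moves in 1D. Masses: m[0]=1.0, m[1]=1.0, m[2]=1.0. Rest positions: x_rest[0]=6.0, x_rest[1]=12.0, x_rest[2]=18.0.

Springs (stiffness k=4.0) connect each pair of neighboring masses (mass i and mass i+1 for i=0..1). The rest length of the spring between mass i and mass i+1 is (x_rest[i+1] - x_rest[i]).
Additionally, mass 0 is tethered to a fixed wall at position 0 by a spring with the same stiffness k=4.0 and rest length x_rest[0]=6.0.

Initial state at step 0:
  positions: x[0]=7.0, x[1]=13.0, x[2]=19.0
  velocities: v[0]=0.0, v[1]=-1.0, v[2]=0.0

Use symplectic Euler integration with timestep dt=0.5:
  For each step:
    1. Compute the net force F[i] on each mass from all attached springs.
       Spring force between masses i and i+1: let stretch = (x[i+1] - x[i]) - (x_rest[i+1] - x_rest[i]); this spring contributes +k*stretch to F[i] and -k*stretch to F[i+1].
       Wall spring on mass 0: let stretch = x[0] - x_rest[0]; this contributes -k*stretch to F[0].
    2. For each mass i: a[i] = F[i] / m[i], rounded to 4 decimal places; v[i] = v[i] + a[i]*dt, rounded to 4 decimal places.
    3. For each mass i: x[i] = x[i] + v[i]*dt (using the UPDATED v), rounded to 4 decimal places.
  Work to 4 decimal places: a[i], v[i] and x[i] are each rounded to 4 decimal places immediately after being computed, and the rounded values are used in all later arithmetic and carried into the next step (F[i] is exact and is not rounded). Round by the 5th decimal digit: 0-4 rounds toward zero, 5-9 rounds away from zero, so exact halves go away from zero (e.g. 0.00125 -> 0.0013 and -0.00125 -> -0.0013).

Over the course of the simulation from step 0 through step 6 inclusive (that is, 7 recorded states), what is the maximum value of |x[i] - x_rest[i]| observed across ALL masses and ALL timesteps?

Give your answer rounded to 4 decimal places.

Answer: 1.5000

Derivation:
Step 0: x=[7.0000 13.0000 19.0000] v=[0.0000 -1.0000 0.0000]
Step 1: x=[6.0000 12.5000 19.0000] v=[-2.0000 -1.0000 0.0000]
Step 2: x=[5.5000 12.0000 18.5000] v=[-1.0000 -1.0000 -1.0000]
Step 3: x=[6.0000 11.5000 17.5000] v=[1.0000 -1.0000 -2.0000]
Step 4: x=[6.0000 11.5000 16.5000] v=[0.0000 0.0000 -2.0000]
Step 5: x=[5.5000 11.0000 16.5000] v=[-1.0000 -1.0000 0.0000]
Step 6: x=[5.0000 10.5000 17.0000] v=[-1.0000 -1.0000 1.0000]
Max displacement = 1.5000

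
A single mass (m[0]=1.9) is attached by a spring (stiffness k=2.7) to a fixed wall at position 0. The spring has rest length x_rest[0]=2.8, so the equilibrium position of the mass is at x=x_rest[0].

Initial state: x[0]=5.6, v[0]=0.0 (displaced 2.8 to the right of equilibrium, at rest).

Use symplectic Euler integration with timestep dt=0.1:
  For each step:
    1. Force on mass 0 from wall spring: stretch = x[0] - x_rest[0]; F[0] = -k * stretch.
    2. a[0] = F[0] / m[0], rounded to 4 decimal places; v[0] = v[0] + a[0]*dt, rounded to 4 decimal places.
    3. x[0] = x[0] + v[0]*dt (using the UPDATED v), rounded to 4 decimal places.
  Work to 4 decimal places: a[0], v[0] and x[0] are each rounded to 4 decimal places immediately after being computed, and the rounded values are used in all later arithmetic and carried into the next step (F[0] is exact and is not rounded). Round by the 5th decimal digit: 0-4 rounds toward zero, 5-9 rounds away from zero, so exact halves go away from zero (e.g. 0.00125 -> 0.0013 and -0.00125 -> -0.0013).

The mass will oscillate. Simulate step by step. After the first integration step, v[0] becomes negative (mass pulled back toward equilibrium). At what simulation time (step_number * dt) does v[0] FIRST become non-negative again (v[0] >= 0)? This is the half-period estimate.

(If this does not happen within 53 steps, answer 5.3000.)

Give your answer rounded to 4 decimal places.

Step 0: x=[5.6000] v=[0.0000]
Step 1: x=[5.5602] v=[-0.3979]
Step 2: x=[5.4812] v=[-0.7901]
Step 3: x=[5.3641] v=[-1.1711]
Step 4: x=[5.2106] v=[-1.5355]
Step 5: x=[5.0228] v=[-1.8781]
Step 6: x=[4.8034] v=[-2.1940]
Step 7: x=[4.5555] v=[-2.4787]
Step 8: x=[4.2827] v=[-2.7282]
Step 9: x=[3.9888] v=[-2.9389]
Step 10: x=[3.6780] v=[-3.1078]
Step 11: x=[3.3547] v=[-3.2326]
Step 12: x=[3.0236] v=[-3.3114]
Step 13: x=[2.6893] v=[-3.3432]
Step 14: x=[2.3566] v=[-3.3275]
Step 15: x=[2.0302] v=[-3.2645]
Step 16: x=[1.7147] v=[-3.1551]
Step 17: x=[1.4146] v=[-3.0009]
Step 18: x=[1.1342] v=[-2.8040]
Step 19: x=[0.8775] v=[-2.5673]
Step 20: x=[0.6481] v=[-2.2941]
Step 21: x=[0.4493] v=[-1.9883]
Step 22: x=[0.2839] v=[-1.6543]
Step 23: x=[0.1542] v=[-1.2968]
Step 24: x=[0.0621] v=[-0.9208]
Step 25: x=[0.0089] v=[-0.5317]
Step 26: x=[-0.0046] v=[-0.1351]
Step 27: x=[0.0218] v=[0.2635]
First v>=0 after going negative at step 27, time=2.7000

Answer: 2.7000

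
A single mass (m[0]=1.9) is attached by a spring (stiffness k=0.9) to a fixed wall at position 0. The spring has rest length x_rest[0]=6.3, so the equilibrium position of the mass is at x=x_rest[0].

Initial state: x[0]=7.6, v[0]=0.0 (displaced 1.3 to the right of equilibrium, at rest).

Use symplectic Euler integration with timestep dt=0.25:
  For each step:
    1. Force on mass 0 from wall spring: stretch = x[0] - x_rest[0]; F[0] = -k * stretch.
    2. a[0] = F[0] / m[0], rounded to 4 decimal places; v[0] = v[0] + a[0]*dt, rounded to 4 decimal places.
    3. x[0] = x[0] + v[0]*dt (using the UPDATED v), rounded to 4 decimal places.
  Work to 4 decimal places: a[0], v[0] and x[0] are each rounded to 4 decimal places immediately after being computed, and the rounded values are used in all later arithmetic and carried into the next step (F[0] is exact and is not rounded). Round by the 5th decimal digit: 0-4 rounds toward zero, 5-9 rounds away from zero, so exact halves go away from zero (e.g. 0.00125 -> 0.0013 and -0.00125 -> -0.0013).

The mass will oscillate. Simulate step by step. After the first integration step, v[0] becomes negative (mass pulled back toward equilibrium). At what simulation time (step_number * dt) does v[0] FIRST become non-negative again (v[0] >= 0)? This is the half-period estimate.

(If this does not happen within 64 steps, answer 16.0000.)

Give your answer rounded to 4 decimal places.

Answer: 4.7500

Derivation:
Step 0: x=[7.6000] v=[0.0000]
Step 1: x=[7.5615] v=[-0.1540]
Step 2: x=[7.4857] v=[-0.3034]
Step 3: x=[7.3748] v=[-0.4438]
Step 4: x=[7.2320] v=[-0.5711]
Step 5: x=[7.0616] v=[-0.6815]
Step 6: x=[6.8687] v=[-0.7717]
Step 7: x=[6.6589] v=[-0.8391]
Step 8: x=[6.4385] v=[-0.8816]
Step 9: x=[6.2140] v=[-0.8980]
Step 10: x=[5.9921] v=[-0.8878]
Step 11: x=[5.7793] v=[-0.8514]
Step 12: x=[5.5819] v=[-0.7898]
Step 13: x=[5.4057] v=[-0.7048]
Step 14: x=[5.2560] v=[-0.5989]
Step 15: x=[5.1372] v=[-0.4753]
Step 16: x=[5.0528] v=[-0.3376]
Step 17: x=[5.0053] v=[-0.1899]
Step 18: x=[4.9962] v=[-0.0366]
Step 19: x=[5.0257] v=[0.1178]
First v>=0 after going negative at step 19, time=4.7500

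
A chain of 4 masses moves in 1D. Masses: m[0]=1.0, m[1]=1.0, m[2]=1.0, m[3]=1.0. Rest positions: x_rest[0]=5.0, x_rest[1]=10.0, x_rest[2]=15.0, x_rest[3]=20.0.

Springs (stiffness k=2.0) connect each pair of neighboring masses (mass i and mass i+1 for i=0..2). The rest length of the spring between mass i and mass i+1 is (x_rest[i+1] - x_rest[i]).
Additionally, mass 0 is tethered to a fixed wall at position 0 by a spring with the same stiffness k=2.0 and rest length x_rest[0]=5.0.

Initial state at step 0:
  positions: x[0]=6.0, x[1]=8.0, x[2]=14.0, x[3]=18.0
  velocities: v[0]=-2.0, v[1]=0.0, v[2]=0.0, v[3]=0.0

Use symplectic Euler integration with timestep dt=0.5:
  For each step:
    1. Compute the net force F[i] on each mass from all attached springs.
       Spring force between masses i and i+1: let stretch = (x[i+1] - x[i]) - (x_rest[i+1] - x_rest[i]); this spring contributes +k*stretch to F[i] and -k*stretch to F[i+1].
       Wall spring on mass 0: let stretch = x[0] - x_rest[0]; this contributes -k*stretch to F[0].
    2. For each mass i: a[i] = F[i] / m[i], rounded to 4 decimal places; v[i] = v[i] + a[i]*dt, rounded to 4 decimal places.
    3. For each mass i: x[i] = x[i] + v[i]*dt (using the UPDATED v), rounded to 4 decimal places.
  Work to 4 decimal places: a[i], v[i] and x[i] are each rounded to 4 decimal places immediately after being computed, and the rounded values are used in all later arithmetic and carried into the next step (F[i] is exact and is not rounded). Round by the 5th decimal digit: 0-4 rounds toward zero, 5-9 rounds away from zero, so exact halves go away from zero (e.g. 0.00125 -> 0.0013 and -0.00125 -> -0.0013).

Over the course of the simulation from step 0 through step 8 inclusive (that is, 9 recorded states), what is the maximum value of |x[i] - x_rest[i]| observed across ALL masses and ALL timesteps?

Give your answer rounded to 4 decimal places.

Answer: 3.0625

Derivation:
Step 0: x=[6.0000 8.0000 14.0000 18.0000] v=[-2.0000 0.0000 0.0000 0.0000]
Step 1: x=[3.0000 10.0000 13.0000 18.5000] v=[-6.0000 4.0000 -2.0000 1.0000]
Step 2: x=[2.0000 10.0000 13.2500 18.7500] v=[-2.0000 0.0000 0.5000 0.5000]
Step 3: x=[4.0000 7.6250 14.6250 18.7500] v=[4.0000 -4.7500 2.7500 0.0000]
Step 4: x=[5.8125 6.9375 14.5625 19.1875] v=[3.6250 -1.3750 -0.1250 0.8750]
Step 5: x=[5.2813 9.5000 13.0000 19.8125] v=[-1.0625 5.1250 -3.1250 1.2500]
Step 6: x=[4.2188 11.7032 13.0938 19.5313] v=[-2.1251 4.4063 0.1875 -0.5625]
Step 7: x=[4.7891 10.8595 15.7110 18.5313] v=[1.1405 -1.6875 5.2344 -2.0000]
Step 8: x=[6.0000 9.4063 17.3126 18.6212] v=[2.4218 -2.9064 3.2032 0.1797]
Max displacement = 3.0625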